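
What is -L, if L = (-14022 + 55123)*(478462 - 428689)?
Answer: -2045720073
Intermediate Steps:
L = 2045720073 (L = 41101*49773 = 2045720073)
-L = -1*2045720073 = -2045720073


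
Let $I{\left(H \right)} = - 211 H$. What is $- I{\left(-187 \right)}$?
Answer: $-39457$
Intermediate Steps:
$- I{\left(-187 \right)} = - \left(-211\right) \left(-187\right) = \left(-1\right) 39457 = -39457$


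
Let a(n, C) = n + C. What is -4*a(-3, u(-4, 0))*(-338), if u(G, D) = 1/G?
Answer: -4394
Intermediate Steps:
a(n, C) = C + n
-4*a(-3, u(-4, 0))*(-338) = -4*(1/(-4) - 3)*(-338) = -4*(-¼ - 3)*(-338) = -(-13)*(-338) = -4*2197/2 = -4394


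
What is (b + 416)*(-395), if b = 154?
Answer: -225150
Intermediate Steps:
(b + 416)*(-395) = (154 + 416)*(-395) = 570*(-395) = -225150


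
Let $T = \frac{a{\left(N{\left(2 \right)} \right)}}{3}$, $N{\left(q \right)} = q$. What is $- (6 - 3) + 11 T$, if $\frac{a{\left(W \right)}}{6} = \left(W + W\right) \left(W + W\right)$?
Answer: $349$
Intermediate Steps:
$a{\left(W \right)} = 24 W^{2}$ ($a{\left(W \right)} = 6 \left(W + W\right) \left(W + W\right) = 6 \cdot 2 W 2 W = 6 \cdot 4 W^{2} = 24 W^{2}$)
$T = 32$ ($T = \frac{24 \cdot 2^{2}}{3} = 24 \cdot 4 \cdot \frac{1}{3} = 96 \cdot \frac{1}{3} = 32$)
$- (6 - 3) + 11 T = - (6 - 3) + 11 \cdot 32 = \left(-1\right) 3 + 352 = -3 + 352 = 349$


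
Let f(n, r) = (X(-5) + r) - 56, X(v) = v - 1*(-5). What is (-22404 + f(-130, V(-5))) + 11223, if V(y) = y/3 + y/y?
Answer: -33713/3 ≈ -11238.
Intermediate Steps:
X(v) = 5 + v (X(v) = v + 5 = 5 + v)
V(y) = 1 + y/3 (V(y) = y*(1/3) + 1 = y/3 + 1 = 1 + y/3)
f(n, r) = -56 + r (f(n, r) = ((5 - 5) + r) - 56 = (0 + r) - 56 = r - 56 = -56 + r)
(-22404 + f(-130, V(-5))) + 11223 = (-22404 + (-56 + (1 + (1/3)*(-5)))) + 11223 = (-22404 + (-56 + (1 - 5/3))) + 11223 = (-22404 + (-56 - 2/3)) + 11223 = (-22404 - 170/3) + 11223 = -67382/3 + 11223 = -33713/3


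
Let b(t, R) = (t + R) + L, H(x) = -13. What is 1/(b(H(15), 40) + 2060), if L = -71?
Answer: 1/2016 ≈ 0.00049603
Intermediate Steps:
b(t, R) = -71 + R + t (b(t, R) = (t + R) - 71 = (R + t) - 71 = -71 + R + t)
1/(b(H(15), 40) + 2060) = 1/((-71 + 40 - 13) + 2060) = 1/(-44 + 2060) = 1/2016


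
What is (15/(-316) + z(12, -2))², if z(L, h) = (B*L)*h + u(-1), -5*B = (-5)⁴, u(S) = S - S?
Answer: 898675560225/99856 ≈ 8.9997e+6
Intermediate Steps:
u(S) = 0
B = -125 (B = -⅕*(-5)⁴ = -⅕*625 = -125)
z(L, h) = -125*L*h (z(L, h) = (-125*L)*h + 0 = -125*L*h + 0 = -125*L*h)
(15/(-316) + z(12, -2))² = (15/(-316) - 125*12*(-2))² = (15*(-1/316) + 3000)² = (-15/316 + 3000)² = (947985/316)² = 898675560225/99856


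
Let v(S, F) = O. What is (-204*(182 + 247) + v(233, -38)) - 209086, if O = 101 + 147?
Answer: -296354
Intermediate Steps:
O = 248
v(S, F) = 248
(-204*(182 + 247) + v(233, -38)) - 209086 = (-204*(182 + 247) + 248) - 209086 = (-204*429 + 248) - 209086 = (-87516 + 248) - 209086 = -87268 - 209086 = -296354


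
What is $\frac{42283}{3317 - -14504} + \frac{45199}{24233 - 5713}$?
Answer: $\frac{1588572539}{330044920} \approx 4.8132$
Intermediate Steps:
$\frac{42283}{3317 - -14504} + \frac{45199}{24233 - 5713} = \frac{42283}{3317 + 14504} + \frac{45199}{18520} = \frac{42283}{17821} + 45199 \cdot \frac{1}{18520} = 42283 \cdot \frac{1}{17821} + \frac{45199}{18520} = \frac{42283}{17821} + \frac{45199}{18520} = \frac{1588572539}{330044920}$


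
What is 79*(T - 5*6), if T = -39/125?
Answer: -299331/125 ≈ -2394.6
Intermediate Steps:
T = -39/125 (T = -39*1/125 = -39/125 ≈ -0.31200)
79*(T - 5*6) = 79*(-39/125 - 5*6) = 79*(-39/125 - 30) = 79*(-3789/125) = -299331/125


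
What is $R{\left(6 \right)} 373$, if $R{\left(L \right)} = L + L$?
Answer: $4476$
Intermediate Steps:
$R{\left(L \right)} = 2 L$
$R{\left(6 \right)} 373 = 2 \cdot 6 \cdot 373 = 12 \cdot 373 = 4476$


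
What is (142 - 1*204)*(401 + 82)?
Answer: -29946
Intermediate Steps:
(142 - 1*204)*(401 + 82) = (142 - 204)*483 = -62*483 = -29946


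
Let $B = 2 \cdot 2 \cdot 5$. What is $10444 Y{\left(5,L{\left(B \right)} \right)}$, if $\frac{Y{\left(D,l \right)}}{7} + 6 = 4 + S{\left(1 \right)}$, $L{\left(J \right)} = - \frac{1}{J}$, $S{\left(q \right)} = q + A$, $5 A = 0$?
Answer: $-73108$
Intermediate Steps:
$B = 20$ ($B = 4 \cdot 5 = 20$)
$A = 0$ ($A = \frac{1}{5} \cdot 0 = 0$)
$S{\left(q \right)} = q$ ($S{\left(q \right)} = q + 0 = q$)
$Y{\left(D,l \right)} = -7$ ($Y{\left(D,l \right)} = -42 + 7 \left(4 + 1\right) = -42 + 7 \cdot 5 = -42 + 35 = -7$)
$10444 Y{\left(5,L{\left(B \right)} \right)} = 10444 \left(-7\right) = -73108$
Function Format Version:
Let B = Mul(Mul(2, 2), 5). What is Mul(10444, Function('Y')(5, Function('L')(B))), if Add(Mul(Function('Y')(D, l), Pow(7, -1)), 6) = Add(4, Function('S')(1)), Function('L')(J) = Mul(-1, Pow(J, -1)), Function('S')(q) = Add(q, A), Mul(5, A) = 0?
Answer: -73108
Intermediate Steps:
B = 20 (B = Mul(4, 5) = 20)
A = 0 (A = Mul(Rational(1, 5), 0) = 0)
Function('S')(q) = q (Function('S')(q) = Add(q, 0) = q)
Function('Y')(D, l) = -7 (Function('Y')(D, l) = Add(-42, Mul(7, Add(4, 1))) = Add(-42, Mul(7, 5)) = Add(-42, 35) = -7)
Mul(10444, Function('Y')(5, Function('L')(B))) = Mul(10444, -7) = -73108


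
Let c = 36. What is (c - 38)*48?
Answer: -96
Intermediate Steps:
(c - 38)*48 = (36 - 38)*48 = -2*48 = -96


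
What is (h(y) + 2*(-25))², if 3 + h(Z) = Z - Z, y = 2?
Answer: 2809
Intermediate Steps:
h(Z) = -3 (h(Z) = -3 + (Z - Z) = -3 + 0 = -3)
(h(y) + 2*(-25))² = (-3 + 2*(-25))² = (-3 - 50)² = (-53)² = 2809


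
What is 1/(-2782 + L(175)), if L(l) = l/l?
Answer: -1/2781 ≈ -0.00035958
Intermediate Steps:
L(l) = 1
1/(-2782 + L(175)) = 1/(-2782 + 1) = 1/(-2781) = -1/2781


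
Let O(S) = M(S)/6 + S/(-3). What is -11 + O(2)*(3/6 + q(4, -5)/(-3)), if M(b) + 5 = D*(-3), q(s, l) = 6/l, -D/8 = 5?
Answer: 113/20 ≈ 5.6500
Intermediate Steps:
D = -40 (D = -8*5 = -40)
M(b) = 115 (M(b) = -5 - 40*(-3) = -5 + 120 = 115)
O(S) = 115/6 - S/3 (O(S) = 115/6 + S/(-3) = 115*(⅙) + S*(-⅓) = 115/6 - S/3)
-11 + O(2)*(3/6 + q(4, -5)/(-3)) = -11 + (115/6 - ⅓*2)*(3/6 + (6/(-5))/(-3)) = -11 + (115/6 - ⅔)*(3*(⅙) + (6*(-⅕))*(-⅓)) = -11 + 37*(½ - 6/5*(-⅓))/2 = -11 + 37*(½ + ⅖)/2 = -11 + (37/2)*(9/10) = -11 + 333/20 = 113/20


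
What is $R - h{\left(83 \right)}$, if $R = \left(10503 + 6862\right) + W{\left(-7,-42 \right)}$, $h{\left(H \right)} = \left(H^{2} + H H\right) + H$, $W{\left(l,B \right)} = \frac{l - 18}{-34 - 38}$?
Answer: $\frac{252313}{72} \approx 3504.3$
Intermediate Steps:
$W{\left(l,B \right)} = \frac{1}{4} - \frac{l}{72}$ ($W{\left(l,B \right)} = \frac{-18 + l}{-72} = \left(-18 + l\right) \left(- \frac{1}{72}\right) = \frac{1}{4} - \frac{l}{72}$)
$h{\left(H \right)} = H + 2 H^{2}$ ($h{\left(H \right)} = \left(H^{2} + H^{2}\right) + H = 2 H^{2} + H = H + 2 H^{2}$)
$R = \frac{1250305}{72}$ ($R = \left(10503 + 6862\right) + \left(\frac{1}{4} - - \frac{7}{72}\right) = 17365 + \left(\frac{1}{4} + \frac{7}{72}\right) = 17365 + \frac{25}{72} = \frac{1250305}{72} \approx 17365.0$)
$R - h{\left(83 \right)} = \frac{1250305}{72} - 83 \left(1 + 2 \cdot 83\right) = \frac{1250305}{72} - 83 \left(1 + 166\right) = \frac{1250305}{72} - 83 \cdot 167 = \frac{1250305}{72} - 13861 = \frac{252313}{72}$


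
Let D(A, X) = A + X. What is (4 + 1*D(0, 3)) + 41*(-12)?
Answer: -485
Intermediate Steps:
(4 + 1*D(0, 3)) + 41*(-12) = (4 + 1*(0 + 3)) + 41*(-12) = (4 + 1*3) - 492 = (4 + 3) - 492 = 7 - 492 = -485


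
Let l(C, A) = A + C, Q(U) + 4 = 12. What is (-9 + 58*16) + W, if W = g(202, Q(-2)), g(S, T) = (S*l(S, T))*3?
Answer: 128179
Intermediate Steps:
Q(U) = 8 (Q(U) = -4 + 12 = 8)
g(S, T) = 3*S*(S + T) (g(S, T) = (S*(T + S))*3 = (S*(S + T))*3 = 3*S*(S + T))
W = 127260 (W = 3*202*(202 + 8) = 3*202*210 = 127260)
(-9 + 58*16) + W = (-9 + 58*16) + 127260 = (-9 + 928) + 127260 = 919 + 127260 = 128179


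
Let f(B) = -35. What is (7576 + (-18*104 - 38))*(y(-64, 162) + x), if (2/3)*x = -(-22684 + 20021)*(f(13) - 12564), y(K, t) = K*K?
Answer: -285127905427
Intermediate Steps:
y(K, t) = K²
x = -100653411/2 (x = 3*(-(-22684 + 20021)*(-35 - 12564))/2 = 3*(-(-2663)*(-12599))/2 = 3*(-1*33551137)/2 = (3/2)*(-33551137) = -100653411/2 ≈ -5.0327e+7)
(7576 + (-18*104 - 38))*(y(-64, 162) + x) = (7576 + (-18*104 - 38))*((-64)² - 100653411/2) = (7576 + (-1872 - 38))*(4096 - 100653411/2) = (7576 - 1910)*(-100645219/2) = 5666*(-100645219/2) = -285127905427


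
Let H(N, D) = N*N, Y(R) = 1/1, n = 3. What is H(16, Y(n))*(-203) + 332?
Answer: -51636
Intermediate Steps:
Y(R) = 1
H(N, D) = N²
H(16, Y(n))*(-203) + 332 = 16²*(-203) + 332 = 256*(-203) + 332 = -51968 + 332 = -51636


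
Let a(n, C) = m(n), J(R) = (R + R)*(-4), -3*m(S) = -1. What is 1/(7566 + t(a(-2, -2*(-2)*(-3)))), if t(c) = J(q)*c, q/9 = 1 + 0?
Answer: 1/7542 ≈ 0.00013259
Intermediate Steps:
m(S) = ⅓ (m(S) = -⅓*(-1) = ⅓)
q = 9 (q = 9*(1 + 0) = 9*1 = 9)
J(R) = -8*R (J(R) = (2*R)*(-4) = -8*R)
a(n, C) = ⅓
t(c) = -72*c (t(c) = (-8*9)*c = -72*c)
1/(7566 + t(a(-2, -2*(-2)*(-3)))) = 1/(7566 - 72*⅓) = 1/(7566 - 24) = 1/7542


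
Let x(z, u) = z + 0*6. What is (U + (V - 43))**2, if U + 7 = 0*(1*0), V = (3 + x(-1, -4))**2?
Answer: 2116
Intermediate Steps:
x(z, u) = z (x(z, u) = z + 0 = z)
V = 4 (V = (3 - 1)**2 = 2**2 = 4)
U = -7 (U = -7 + 0*(1*0) = -7 + 0*0 = -7 + 0 = -7)
(U + (V - 43))**2 = (-7 + (4 - 43))**2 = (-7 - 39)**2 = (-46)**2 = 2116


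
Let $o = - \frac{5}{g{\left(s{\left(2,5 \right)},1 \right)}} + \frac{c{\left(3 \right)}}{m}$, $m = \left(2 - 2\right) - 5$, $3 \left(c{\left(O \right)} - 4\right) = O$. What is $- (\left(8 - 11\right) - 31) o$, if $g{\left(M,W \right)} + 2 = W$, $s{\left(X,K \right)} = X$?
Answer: $136$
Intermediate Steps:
$c{\left(O \right)} = 4 + \frac{O}{3}$
$m = -5$ ($m = 0 - 5 = -5$)
$g{\left(M,W \right)} = -2 + W$
$o = 4$ ($o = - \frac{5}{-2 + 1} + \frac{4 + \frac{1}{3} \cdot 3}{-5} = - \frac{5}{-1} + \left(4 + 1\right) \left(- \frac{1}{5}\right) = \left(-5\right) \left(-1\right) + 5 \left(- \frac{1}{5}\right) = 5 - 1 = 4$)
$- (\left(8 - 11\right) - 31) o = - (\left(8 - 11\right) - 31) 4 = - (-3 - 31) 4 = \left(-1\right) \left(-34\right) 4 = 34 \cdot 4 = 136$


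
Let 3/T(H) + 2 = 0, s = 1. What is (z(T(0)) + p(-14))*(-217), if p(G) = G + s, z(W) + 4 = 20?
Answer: -651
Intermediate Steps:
T(H) = -3/2 (T(H) = 3/(-2 + 0) = 3/(-2) = 3*(-½) = -3/2)
z(W) = 16 (z(W) = -4 + 20 = 16)
p(G) = 1 + G (p(G) = G + 1 = 1 + G)
(z(T(0)) + p(-14))*(-217) = (16 + (1 - 14))*(-217) = (16 - 13)*(-217) = 3*(-217) = -651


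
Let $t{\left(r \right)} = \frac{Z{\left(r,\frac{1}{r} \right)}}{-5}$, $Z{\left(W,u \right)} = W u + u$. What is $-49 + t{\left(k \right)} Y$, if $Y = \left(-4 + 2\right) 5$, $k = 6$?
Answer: $- \frac{140}{3} \approx -46.667$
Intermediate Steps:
$Z{\left(W,u \right)} = u + W u$
$Y = -10$ ($Y = \left(-2\right) 5 = -10$)
$t{\left(r \right)} = - \frac{1 + r}{5 r}$ ($t{\left(r \right)} = \frac{\frac{1}{r} \left(1 + r\right)}{-5} = \frac{1 + r}{r} \left(- \frac{1}{5}\right) = - \frac{1 + r}{5 r}$)
$-49 + t{\left(k \right)} Y = -49 + \frac{-1 - 6}{5 \cdot 6} \left(-10\right) = -49 + \frac{1}{5} \cdot \frac{1}{6} \left(-1 - 6\right) \left(-10\right) = -49 + \frac{1}{5} \cdot \frac{1}{6} \left(-7\right) \left(-10\right) = -49 - - \frac{7}{3} = -49 + \frac{7}{3} = - \frac{140}{3}$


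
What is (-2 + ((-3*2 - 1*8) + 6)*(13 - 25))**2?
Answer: 8836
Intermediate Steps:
(-2 + ((-3*2 - 1*8) + 6)*(13 - 25))**2 = (-2 + ((-6 - 8) + 6)*(-12))**2 = (-2 + (-14 + 6)*(-12))**2 = (-2 - 8*(-12))**2 = (-2 + 96)**2 = 94**2 = 8836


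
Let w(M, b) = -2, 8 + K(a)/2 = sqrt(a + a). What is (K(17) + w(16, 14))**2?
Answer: 460 - 72*sqrt(34) ≈ 40.171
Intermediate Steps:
K(a) = -16 + 2*sqrt(2)*sqrt(a) (K(a) = -16 + 2*sqrt(a + a) = -16 + 2*sqrt(2*a) = -16 + 2*(sqrt(2)*sqrt(a)) = -16 + 2*sqrt(2)*sqrt(a))
(K(17) + w(16, 14))**2 = ((-16 + 2*sqrt(2)*sqrt(17)) - 2)**2 = ((-16 + 2*sqrt(34)) - 2)**2 = (-18 + 2*sqrt(34))**2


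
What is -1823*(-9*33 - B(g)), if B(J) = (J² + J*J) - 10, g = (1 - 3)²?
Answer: 581537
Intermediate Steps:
g = 4 (g = (-2)² = 4)
B(J) = -10 + 2*J² (B(J) = (J² + J²) - 10 = 2*J² - 10 = -10 + 2*J²)
-1823*(-9*33 - B(g)) = -1823*(-9*33 - (-10 + 2*4²)) = -1823*(-297 - (-10 + 2*16)) = -1823*(-297 - (-10 + 32)) = -1823*(-297 - 1*22) = -1823*(-297 - 22) = -1823*(-319) = 581537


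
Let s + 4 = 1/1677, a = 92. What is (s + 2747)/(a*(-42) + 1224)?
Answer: -1150003/1106820 ≈ -1.0390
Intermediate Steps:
s = -6707/1677 (s = -4 + 1/1677 = -6707/1677 ≈ -3.9994)
(s + 2747)/(a*(-42) + 1224) = (-6707/1677 + 2747)/(92*(-42) + 1224) = 4600012/(1677*(-3864 + 1224)) = (4600012/1677)/(-2640) = (4600012/1677)*(-1/2640) = -1150003/1106820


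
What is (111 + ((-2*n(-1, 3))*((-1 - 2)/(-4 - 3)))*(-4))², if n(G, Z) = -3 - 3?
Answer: 400689/49 ≈ 8177.3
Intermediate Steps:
n(G, Z) = -6
(111 + ((-2*n(-1, 3))*((-1 - 2)/(-4 - 3)))*(-4))² = (111 + ((-2*(-6))*((-1 - 2)/(-4 - 3)))*(-4))² = (111 + (12*(-3/(-7)))*(-4))² = (111 + (12*(-3*(-⅐)))*(-4))² = (111 + (12*(3/7))*(-4))² = (111 + (36/7)*(-4))² = (111 - 144/7)² = (633/7)² = 400689/49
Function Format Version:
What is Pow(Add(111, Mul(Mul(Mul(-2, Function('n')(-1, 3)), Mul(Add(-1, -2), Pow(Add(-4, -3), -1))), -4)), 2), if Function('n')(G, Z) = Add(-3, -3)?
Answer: Rational(400689, 49) ≈ 8177.3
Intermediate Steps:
Function('n')(G, Z) = -6
Pow(Add(111, Mul(Mul(Mul(-2, Function('n')(-1, 3)), Mul(Add(-1, -2), Pow(Add(-4, -3), -1))), -4)), 2) = Pow(Add(111, Mul(Mul(Mul(-2, -6), Mul(Add(-1, -2), Pow(Add(-4, -3), -1))), -4)), 2) = Pow(Add(111, Mul(Mul(12, Mul(-3, Pow(-7, -1))), -4)), 2) = Pow(Add(111, Mul(Mul(12, Mul(-3, Rational(-1, 7))), -4)), 2) = Pow(Add(111, Mul(Mul(12, Rational(3, 7)), -4)), 2) = Pow(Add(111, Mul(Rational(36, 7), -4)), 2) = Pow(Add(111, Rational(-144, 7)), 2) = Pow(Rational(633, 7), 2) = Rational(400689, 49)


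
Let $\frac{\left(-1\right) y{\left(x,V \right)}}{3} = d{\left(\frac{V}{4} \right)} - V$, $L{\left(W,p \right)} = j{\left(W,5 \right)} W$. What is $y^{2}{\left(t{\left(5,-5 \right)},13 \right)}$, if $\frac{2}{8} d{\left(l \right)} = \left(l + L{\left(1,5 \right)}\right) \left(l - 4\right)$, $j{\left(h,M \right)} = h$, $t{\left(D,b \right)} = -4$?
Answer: $\frac{95481}{16} \approx 5967.6$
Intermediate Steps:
$L{\left(W,p \right)} = W^{2}$ ($L{\left(W,p \right)} = W W = W^{2}$)
$d{\left(l \right)} = 4 \left(1 + l\right) \left(-4 + l\right)$ ($d{\left(l \right)} = 4 \left(l + 1^{2}\right) \left(l - 4\right) = 4 \left(l + 1\right) \left(-4 + l\right) = 4 \left(1 + l\right) \left(-4 + l\right)$)
$y{\left(x,V \right)} = 48 + 12 V - \frac{3 V^{2}}{4}$ ($y{\left(x,V \right)} = - 3 \left(\left(-16 - 12 \frac{V}{4} + 4 \left(\frac{V}{4}\right)^{2}\right) - V\right) = - 3 \left(\left(-16 - 3 V + 4 \frac{V^{2}}{16}\right) - V\right) = - 3 \left(\left(-16 - 3 V + \frac{V^{2}}{4}\right) - V\right) = - 3 \left(-16 - 4 V + \frac{V^{2}}{4}\right) = 48 + 12 V - \frac{3 V^{2}}{4}$)
$y^{2}{\left(t{\left(5,-5 \right)},13 \right)} = \left(48 + 12 \cdot 13 - \frac{3 \cdot 13^{2}}{4}\right)^{2} = \left(48 + 156 - \frac{507}{4}\right)^{2} = \left(\frac{309}{4}\right)^{2} = \frac{95481}{16}$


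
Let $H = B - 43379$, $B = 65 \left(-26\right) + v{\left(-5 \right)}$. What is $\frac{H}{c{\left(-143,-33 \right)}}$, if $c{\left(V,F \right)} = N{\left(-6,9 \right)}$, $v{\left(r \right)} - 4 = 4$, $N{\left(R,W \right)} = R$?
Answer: $\frac{45061}{6} \approx 7510.2$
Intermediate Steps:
$v{\left(r \right)} = 8$ ($v{\left(r \right)} = 4 + 4 = 8$)
$B = -1682$ ($B = 65 \left(-26\right) + 8 = -1690 + 8 = -1682$)
$c{\left(V,F \right)} = -6$
$H = -45061$ ($H = -1682 - 43379 = -45061$)
$\frac{H}{c{\left(-143,-33 \right)}} = - \frac{45061}{-6} = \left(-45061\right) \left(- \frac{1}{6}\right) = \frac{45061}{6}$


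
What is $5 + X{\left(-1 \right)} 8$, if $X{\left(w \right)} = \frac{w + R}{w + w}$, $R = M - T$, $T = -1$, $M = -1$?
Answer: $9$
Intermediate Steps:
$R = 0$ ($R = -1 - -1 = -1 + 1 = 0$)
$X{\left(w \right)} = \frac{1}{2}$ ($X{\left(w \right)} = \frac{w + 0}{w + w} = \frac{w}{2 w} = w \frac{1}{2 w} = \frac{1}{2}$)
$5 + X{\left(-1 \right)} 8 = 5 + \frac{1}{2} \cdot 8 = 5 + 4 = 9$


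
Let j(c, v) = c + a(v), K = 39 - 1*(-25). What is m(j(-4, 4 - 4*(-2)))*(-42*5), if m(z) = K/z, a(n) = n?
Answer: -1680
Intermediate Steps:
K = 64 (K = 39 + 25 = 64)
j(c, v) = c + v
m(z) = 64/z
m(j(-4, 4 - 4*(-2)))*(-42*5) = (64/(-4 + (4 - 4*(-2))))*(-42*5) = (64/(-4 + (4 + 8)))*(-210) = (64/(-4 + 12))*(-210) = (64/8)*(-210) = (64*(1/8))*(-210) = 8*(-210) = -1680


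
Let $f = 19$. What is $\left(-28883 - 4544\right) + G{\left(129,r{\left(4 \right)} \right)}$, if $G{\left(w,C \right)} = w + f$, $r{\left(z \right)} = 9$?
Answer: $-33279$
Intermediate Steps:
$G{\left(w,C \right)} = 19 + w$ ($G{\left(w,C \right)} = w + 19 = 19 + w$)
$\left(-28883 - 4544\right) + G{\left(129,r{\left(4 \right)} \right)} = \left(-28883 - 4544\right) + \left(19 + 129\right) = -33427 + 148 = -33279$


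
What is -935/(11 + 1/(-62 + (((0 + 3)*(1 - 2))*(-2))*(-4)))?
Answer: -16082/189 ≈ -85.090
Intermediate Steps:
-935/(11 + 1/(-62 + (((0 + 3)*(1 - 2))*(-2))*(-4))) = -935/(11 + 1/(-62 + ((3*(-1))*(-2))*(-4))) = -935/(11 + 1/(-62 - 3*(-2)*(-4))) = -935/(11 + 1/(-62 + 6*(-4))) = -935/(11 + 1/(-62 - 24)) = -935/(11 + 1/(-86)) = -935/(11 - 1/86) = -935/945/86 = -935*86/945 = -16082/189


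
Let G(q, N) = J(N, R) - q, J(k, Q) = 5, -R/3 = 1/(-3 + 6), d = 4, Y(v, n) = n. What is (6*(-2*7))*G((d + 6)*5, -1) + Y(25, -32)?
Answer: 3748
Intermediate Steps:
R = -1 (R = -3/(-3 + 6) = -3/3 = -3*⅓ = -1)
G(q, N) = 5 - q
(6*(-2*7))*G((d + 6)*5, -1) + Y(25, -32) = (6*(-2*7))*(5 - (4 + 6)*5) - 32 = (6*(-14))*(5 - 10*5) - 32 = -84*(5 - 1*50) - 32 = -84*(5 - 50) - 32 = -84*(-45) - 32 = 3780 - 32 = 3748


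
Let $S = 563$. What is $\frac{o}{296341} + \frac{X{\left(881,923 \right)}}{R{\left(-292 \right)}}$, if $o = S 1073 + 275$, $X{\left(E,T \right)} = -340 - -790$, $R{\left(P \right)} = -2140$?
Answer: $\frac{116000691}{63416974} \approx 1.8292$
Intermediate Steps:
$X{\left(E,T \right)} = 450$ ($X{\left(E,T \right)} = -340 + 790 = 450$)
$o = 604374$ ($o = 563 \cdot 1073 + 275 = 604099 + 275 = 604374$)
$\frac{o}{296341} + \frac{X{\left(881,923 \right)}}{R{\left(-292 \right)}} = \frac{604374}{296341} + \frac{450}{-2140} = 604374 \cdot \frac{1}{296341} + 450 \left(- \frac{1}{2140}\right) = \frac{604374}{296341} - \frac{45}{214} = \frac{116000691}{63416974}$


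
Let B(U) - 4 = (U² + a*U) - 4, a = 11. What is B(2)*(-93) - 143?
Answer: -2561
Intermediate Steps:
B(U) = U² + 11*U (B(U) = 4 + ((U² + 11*U) - 4) = 4 + (-4 + U² + 11*U) = U² + 11*U)
B(2)*(-93) - 143 = (2*(11 + 2))*(-93) - 143 = (2*13)*(-93) - 143 = 26*(-93) - 143 = -2418 - 143 = -2561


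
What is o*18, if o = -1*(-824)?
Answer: 14832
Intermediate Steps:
o = 824
o*18 = 824*18 = 14832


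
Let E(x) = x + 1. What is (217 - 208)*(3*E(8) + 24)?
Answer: 459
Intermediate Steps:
E(x) = 1 + x
(217 - 208)*(3*E(8) + 24) = (217 - 208)*(3*(1 + 8) + 24) = 9*(3*9 + 24) = 9*(27 + 24) = 9*51 = 459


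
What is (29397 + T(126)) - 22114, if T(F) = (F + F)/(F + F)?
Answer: 7284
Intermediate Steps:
T(F) = 1 (T(F) = (2*F)/((2*F)) = (2*F)*(1/(2*F)) = 1)
(29397 + T(126)) - 22114 = (29397 + 1) - 22114 = 29398 - 22114 = 7284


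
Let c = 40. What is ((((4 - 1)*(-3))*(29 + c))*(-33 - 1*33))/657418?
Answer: 20493/328709 ≈ 0.062344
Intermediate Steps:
((((4 - 1)*(-3))*(29 + c))*(-33 - 1*33))/657418 = ((((4 - 1)*(-3))*(29 + 40))*(-33 - 1*33))/657418 = (((3*(-3))*69)*(-33 - 33))*(1/657418) = (-9*69*(-66))*(1/657418) = -621*(-66)*(1/657418) = 40986*(1/657418) = 20493/328709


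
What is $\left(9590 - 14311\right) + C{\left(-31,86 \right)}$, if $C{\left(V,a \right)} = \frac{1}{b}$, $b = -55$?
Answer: $- \frac{259656}{55} \approx -4721.0$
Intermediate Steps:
$C{\left(V,a \right)} = - \frac{1}{55}$ ($C{\left(V,a \right)} = \frac{1}{-55} = - \frac{1}{55}$)
$\left(9590 - 14311\right) + C{\left(-31,86 \right)} = \left(9590 - 14311\right) - \frac{1}{55} = -4721 - \frac{1}{55} = - \frac{259656}{55}$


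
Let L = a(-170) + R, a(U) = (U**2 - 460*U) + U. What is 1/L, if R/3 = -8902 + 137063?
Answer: 1/491413 ≈ 2.0349e-6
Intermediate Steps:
a(U) = U**2 - 459*U
R = 384483 (R = 3*(-8902 + 137063) = 3*128161 = 384483)
L = 491413 (L = -170*(-459 - 170) + 384483 = -170*(-629) + 384483 = 106930 + 384483 = 491413)
1/L = 1/491413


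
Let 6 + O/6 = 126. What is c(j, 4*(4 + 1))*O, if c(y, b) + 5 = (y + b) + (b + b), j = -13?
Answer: 30240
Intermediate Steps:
c(y, b) = -5 + y + 3*b (c(y, b) = -5 + ((y + b) + (b + b)) = -5 + ((b + y) + 2*b) = -5 + (y + 3*b) = -5 + y + 3*b)
O = 720 (O = -36 + 6*126 = -36 + 756 = 720)
c(j, 4*(4 + 1))*O = (-5 - 13 + 3*(4*(4 + 1)))*720 = (-5 - 13 + 3*(4*5))*720 = (-5 - 13 + 3*20)*720 = (-5 - 13 + 60)*720 = 42*720 = 30240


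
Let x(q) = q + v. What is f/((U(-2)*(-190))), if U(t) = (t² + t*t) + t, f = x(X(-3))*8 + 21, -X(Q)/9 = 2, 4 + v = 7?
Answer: 33/380 ≈ 0.086842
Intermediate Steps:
v = 3 (v = -4 + 7 = 3)
X(Q) = -18 (X(Q) = -9*2 = -18)
x(q) = 3 + q (x(q) = q + 3 = 3 + q)
f = -99 (f = (3 - 18)*8 + 21 = -15*8 + 21 = -120 + 21 = -99)
U(t) = t + 2*t² (U(t) = (t² + t²) + t = 2*t² + t = t + 2*t²)
f/((U(-2)*(-190))) = -99*1/(380*(1 + 2*(-2))) = -99*1/(380*(1 - 4)) = -99/(-2*(-3)*(-190)) = -99/(6*(-190)) = -99/(-1140) = -99*(-1/1140) = 33/380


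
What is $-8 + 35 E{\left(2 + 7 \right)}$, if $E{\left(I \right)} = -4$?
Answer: $-148$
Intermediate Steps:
$-8 + 35 E{\left(2 + 7 \right)} = -8 + 35 \left(-4\right) = -8 - 140 = -148$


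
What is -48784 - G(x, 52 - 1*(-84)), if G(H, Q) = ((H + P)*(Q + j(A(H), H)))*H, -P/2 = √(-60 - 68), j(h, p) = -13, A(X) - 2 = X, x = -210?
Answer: -5473084 - 413280*I*√2 ≈ -5.4731e+6 - 5.8447e+5*I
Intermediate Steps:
A(X) = 2 + X
P = -16*I*√2 (P = -2*√(-60 - 68) = -16*I*√2 ≈ -22.627*I)
G(H, Q) = H*(-13 + Q)*(H - 16*I*√2) (G(H, Q) = ((H - 16*I*√2)*(Q - 13))*H = ((H - 16*I*√2)*(-13 + Q))*H = ((-13 + Q)*(H - 16*I*√2))*H = H*(-13 + Q)*(H - 16*I*√2))
-48784 - G(x, 52 - 1*(-84)) = -48784 - (-210)*(-13*(-210) - 210*(52 - 1*(-84)) + 208*I*√2 - 16*I*(52 - 1*(-84))*√2) = -48784 - (-210)*(2730 - 210*(52 + 84) + 208*I*√2 - 16*I*(52 + 84)*√2) = -48784 - (-210)*(2730 - 210*136 + 208*I*√2 - 16*I*136*√2) = -48784 - (-210)*(2730 - 28560 + 208*I*√2 - 2176*I*√2) = -48784 - (-210)*(-25830 - 1968*I*√2) = -48784 - (5424300 + 413280*I*√2) = -48784 + (-5424300 - 413280*I*√2) = -5473084 - 413280*I*√2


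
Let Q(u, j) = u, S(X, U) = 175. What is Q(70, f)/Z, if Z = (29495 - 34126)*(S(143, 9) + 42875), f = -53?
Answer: -1/2848065 ≈ -3.5112e-7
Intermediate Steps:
Z = -199364550 (Z = (29495 - 34126)*(175 + 42875) = -4631*43050 = -199364550)
Q(70, f)/Z = 70/(-199364550) = 70*(-1/199364550) = -1/2848065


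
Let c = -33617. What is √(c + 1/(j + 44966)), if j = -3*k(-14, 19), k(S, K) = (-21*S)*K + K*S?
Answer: I*√28283596897206/29006 ≈ 183.35*I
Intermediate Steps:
k(S, K) = -20*K*S (k(S, K) = -21*K*S + K*S = -20*K*S)
j = -15960 (j = -(-60)*19*(-14) = -3*5320 = -15960)
√(c + 1/(j + 44966)) = √(-33617 + 1/(-15960 + 44966)) = √(-33617 + 1/29006) = √(-975094701/29006) = I*√28283596897206/29006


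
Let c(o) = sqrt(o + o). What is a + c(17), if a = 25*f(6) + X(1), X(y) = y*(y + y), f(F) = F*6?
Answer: 902 + sqrt(34) ≈ 907.83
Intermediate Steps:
c(o) = sqrt(2)*sqrt(o) (c(o) = sqrt(2*o) = sqrt(2)*sqrt(o))
f(F) = 6*F
X(y) = 2*y**2 (X(y) = y*(2*y) = 2*y**2)
a = 902 (a = 25*(6*6) + 2*1**2 = 25*36 + 2*1 = 900 + 2 = 902)
a + c(17) = 902 + sqrt(2)*sqrt(17) = 902 + sqrt(34)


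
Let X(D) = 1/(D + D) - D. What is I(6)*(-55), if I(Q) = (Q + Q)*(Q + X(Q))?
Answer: -55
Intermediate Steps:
X(D) = 1/(2*D) - D
I(Q) = 1 (I(Q) = (Q + Q)*(Q + (1/(2*Q) - Q)) = (2*Q)*(1/(2*Q)) = 1)
I(6)*(-55) = 1*(-55) = -55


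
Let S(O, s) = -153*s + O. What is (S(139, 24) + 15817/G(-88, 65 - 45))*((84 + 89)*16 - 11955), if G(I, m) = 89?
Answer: 2743421940/89 ≈ 3.0825e+7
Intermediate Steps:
S(O, s) = O - 153*s
(S(139, 24) + 15817/G(-88, 65 - 45))*((84 + 89)*16 - 11955) = ((139 - 153*24) + 15817/89)*((84 + 89)*16 - 11955) = ((139 - 3672) + 15817*(1/89))*(173*16 - 11955) = (-3533 + 15817/89)*(2768 - 11955) = -298620/89*(-9187) = 2743421940/89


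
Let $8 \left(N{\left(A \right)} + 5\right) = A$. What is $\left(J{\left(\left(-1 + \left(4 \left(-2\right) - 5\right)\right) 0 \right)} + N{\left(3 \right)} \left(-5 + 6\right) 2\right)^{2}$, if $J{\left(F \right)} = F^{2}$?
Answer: $\frac{1369}{16} \approx 85.563$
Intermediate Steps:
$N{\left(A \right)} = -5 + \frac{A}{8}$
$\left(J{\left(\left(-1 + \left(4 \left(-2\right) - 5\right)\right) 0 \right)} + N{\left(3 \right)} \left(-5 + 6\right) 2\right)^{2} = \left(\left(\left(-1 + \left(4 \left(-2\right) - 5\right)\right) 0\right)^{2} + \left(-5 + \frac{1}{8} \cdot 3\right) \left(-5 + 6\right) 2\right)^{2} = \left(\left(\left(-1 - 13\right) 0\right)^{2} + \left(-5 + \frac{3}{8}\right) 1 \cdot 2\right)^{2} = \left(\left(\left(-1 - 13\right) 0\right)^{2} - \frac{37}{4}\right)^{2} = \left(\left(\left(-14\right) 0\right)^{2} - \frac{37}{4}\right)^{2} = \left(0^{2} - \frac{37}{4}\right)^{2} = \left(0 - \frac{37}{4}\right)^{2} = \left(- \frac{37}{4}\right)^{2} = \frac{1369}{16}$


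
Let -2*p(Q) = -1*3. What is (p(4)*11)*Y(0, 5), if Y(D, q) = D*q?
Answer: 0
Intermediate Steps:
p(Q) = 3/2 (p(Q) = -(-1)*3/2 = -1/2*(-3) = 3/2)
(p(4)*11)*Y(0, 5) = ((3/2)*11)*(0*5) = (33/2)*0 = 0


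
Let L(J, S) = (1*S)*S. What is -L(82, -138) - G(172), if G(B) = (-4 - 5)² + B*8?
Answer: -20501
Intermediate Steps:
L(J, S) = S² (L(J, S) = S*S = S²)
G(B) = 81 + 8*B (G(B) = (-9)² + 8*B = 81 + 8*B)
-L(82, -138) - G(172) = -1*(-138)² - (81 + 8*172) = -1*19044 - (81 + 1376) = -19044 - 1*1457 = -19044 - 1457 = -20501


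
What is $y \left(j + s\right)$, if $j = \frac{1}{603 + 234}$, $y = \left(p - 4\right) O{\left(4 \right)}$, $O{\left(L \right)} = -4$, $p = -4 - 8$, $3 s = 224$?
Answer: $\frac{3999808}{837} \approx 4778.7$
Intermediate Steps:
$s = \frac{224}{3}$ ($s = \frac{1}{3} \cdot 224 = \frac{224}{3} \approx 74.667$)
$p = -12$ ($p = -4 - 8 = -12$)
$y = 64$ ($y = \left(-12 - 4\right) \left(-4\right) = \left(-16\right) \left(-4\right) = 64$)
$j = \frac{1}{837} \approx 0.0011947$
$y \left(j + s\right) = 64 \left(\frac{1}{837} + \frac{224}{3}\right) = 64 \cdot \frac{62497}{837} = \frac{3999808}{837}$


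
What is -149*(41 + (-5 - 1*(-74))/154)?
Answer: -951067/154 ≈ -6175.8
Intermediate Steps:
-149*(41 + (-5 - 1*(-74))/154) = -149*(41 + (-5 + 74)*(1/154)) = -149*(41 + 69*(1/154)) = -149*(41 + 69/154) = -149*6383/154 = -951067/154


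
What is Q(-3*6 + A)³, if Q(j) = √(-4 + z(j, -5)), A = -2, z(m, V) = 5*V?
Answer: -29*I*√29 ≈ -156.17*I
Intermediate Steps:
Q(j) = I*√29 (Q(j) = √(-4 + 5*(-5)) = √(-4 - 25) = √(-29) = I*√29)
Q(-3*6 + A)³ = (I*√29)³ = -29*I*√29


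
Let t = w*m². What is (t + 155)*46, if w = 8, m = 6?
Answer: 20378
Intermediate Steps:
t = 288 (t = 8*6² = 8*36 = 288)
(t + 155)*46 = (288 + 155)*46 = 443*46 = 20378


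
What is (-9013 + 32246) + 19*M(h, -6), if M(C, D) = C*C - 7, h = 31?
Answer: 41359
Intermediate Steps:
M(C, D) = -7 + C² (M(C, D) = C² - 7 = -7 + C²)
(-9013 + 32246) + 19*M(h, -6) = (-9013 + 32246) + 19*(-7 + 31²) = 23233 + 19*(-7 + 961) = 23233 + 19*954 = 23233 + 18126 = 41359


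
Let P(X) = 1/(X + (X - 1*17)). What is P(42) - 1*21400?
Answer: -1433799/67 ≈ -21400.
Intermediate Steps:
P(X) = 1/(-17 + 2*X) (P(X) = 1/(X + (X - 17)) = 1/(X + (-17 + X)) = 1/(-17 + 2*X))
P(42) - 1*21400 = 1/(-17 + 2*42) - 1*21400 = 1/(-17 + 84) - 21400 = 1/67 - 21400 = -1433799/67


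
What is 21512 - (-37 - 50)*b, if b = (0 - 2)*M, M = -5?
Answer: 22382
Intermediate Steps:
b = 10 (b = (0 - 2)*(-5) = -2*(-5) = 10)
21512 - (-37 - 50)*b = 21512 - (-37 - 50)*10 = 21512 - (-87)*10 = 21512 - 1*(-870) = 21512 + 870 = 22382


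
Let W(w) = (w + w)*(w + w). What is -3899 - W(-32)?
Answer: -7995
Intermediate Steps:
W(w) = 4*w**2 (W(w) = (2*w)*(2*w) = 4*w**2)
-3899 - W(-32) = -3899 - 4*(-32)**2 = -3899 - 4*1024 = -3899 - 1*4096 = -3899 - 4096 = -7995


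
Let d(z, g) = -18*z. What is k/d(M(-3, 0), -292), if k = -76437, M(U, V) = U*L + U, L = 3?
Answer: -2831/8 ≈ -353.88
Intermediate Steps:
M(U, V) = 4*U (M(U, V) = U*3 + U = 3*U + U = 4*U)
k/d(M(-3, 0), -292) = -76437/((-72*(-3))) = -76437/((-18*(-12))) = -76437/216 = -76437*1/216 = -2831/8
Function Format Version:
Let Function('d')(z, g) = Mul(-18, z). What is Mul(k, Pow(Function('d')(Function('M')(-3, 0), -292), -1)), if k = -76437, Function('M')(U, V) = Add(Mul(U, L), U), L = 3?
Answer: Rational(-2831, 8) ≈ -353.88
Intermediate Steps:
Function('M')(U, V) = Mul(4, U) (Function('M')(U, V) = Add(Mul(U, 3), U) = Add(Mul(3, U), U) = Mul(4, U))
Mul(k, Pow(Function('d')(Function('M')(-3, 0), -292), -1)) = Mul(-76437, Pow(Mul(-18, Mul(4, -3)), -1)) = Mul(-76437, Pow(Mul(-18, -12), -1)) = Mul(-76437, Pow(216, -1)) = Mul(-76437, Rational(1, 216)) = Rational(-2831, 8)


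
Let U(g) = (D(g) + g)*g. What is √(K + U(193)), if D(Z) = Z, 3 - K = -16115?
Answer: 2*√22654 ≈ 301.02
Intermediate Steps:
K = 16118 (K = 3 - 1*(-16115) = 3 + 16115 = 16118)
U(g) = 2*g² (U(g) = (g + g)*g = (2*g)*g = 2*g²)
√(K + U(193)) = √(16118 + 2*193²) = √(16118 + 2*37249) = √(16118 + 74498) = √90616 = 2*√22654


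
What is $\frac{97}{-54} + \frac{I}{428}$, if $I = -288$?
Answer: $- \frac{14267}{5778} \approx -2.4692$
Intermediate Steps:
$\frac{97}{-54} + \frac{I}{428} = \frac{97}{-54} - \frac{288}{428} = 97 \left(- \frac{1}{54}\right) - \frac{72}{107} = - \frac{97}{54} - \frac{72}{107} = - \frac{14267}{5778}$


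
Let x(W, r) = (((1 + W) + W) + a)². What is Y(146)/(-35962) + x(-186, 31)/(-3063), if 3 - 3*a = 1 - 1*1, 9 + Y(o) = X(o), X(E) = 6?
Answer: -4923188611/110151606 ≈ -44.695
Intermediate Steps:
Y(o) = -3 (Y(o) = -9 + 6 = -3)
a = 1 (a = 1 - (1 - 1*1)/3 = 1 - (1 - 1)/3 = 1 - ⅓*0 = 1 + 0 = 1)
x(W, r) = (2 + 2*W)² (x(W, r) = (((1 + W) + W) + 1)² = ((1 + 2*W) + 1)² = (2 + 2*W)²)
Y(146)/(-35962) + x(-186, 31)/(-3063) = -3/(-35962) + (4*(1 - 186)²)/(-3063) = -3*(-1/35962) + (4*(-185)²)*(-1/3063) = 3/35962 + (4*34225)*(-1/3063) = 3/35962 + 136900*(-1/3063) = 3/35962 - 136900/3063 = -4923188611/110151606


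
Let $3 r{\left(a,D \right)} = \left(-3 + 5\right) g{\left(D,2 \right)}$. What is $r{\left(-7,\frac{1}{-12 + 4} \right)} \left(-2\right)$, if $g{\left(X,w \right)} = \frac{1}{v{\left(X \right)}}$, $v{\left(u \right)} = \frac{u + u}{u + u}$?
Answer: $- \frac{4}{3} \approx -1.3333$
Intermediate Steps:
$v{\left(u \right)} = 1$ ($v{\left(u \right)} = \frac{2 u}{2 u} = 2 u \frac{1}{2 u} = 1$)
$g{\left(X,w \right)} = 1$ ($g{\left(X,w \right)} = 1^{-1} = 1$)
$r{\left(a,D \right)} = \frac{2}{3}$ ($r{\left(a,D \right)} = \frac{\left(-3 + 5\right) 1}{3} = \frac{2 \cdot 1}{3} = \frac{1}{3} \cdot 2 = \frac{2}{3}$)
$r{\left(-7,\frac{1}{-12 + 4} \right)} \left(-2\right) = \frac{2}{3} \left(-2\right) = - \frac{4}{3}$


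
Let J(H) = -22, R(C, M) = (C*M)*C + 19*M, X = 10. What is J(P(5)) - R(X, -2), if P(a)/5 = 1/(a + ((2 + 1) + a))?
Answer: 216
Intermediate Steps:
P(a) = 5/(3 + 2*a) (P(a) = 5/(a + ((2 + 1) + a)) = 5/(a + (3 + a)) = 5/(3 + 2*a))
R(C, M) = 19*M + M*C² (R(C, M) = M*C² + 19*M = 19*M + M*C²)
J(P(5)) - R(X, -2) = -22 - (-2)*(19 + 10²) = -22 - (-2)*(19 + 100) = -22 - (-2)*119 = -22 - 1*(-238) = -22 + 238 = 216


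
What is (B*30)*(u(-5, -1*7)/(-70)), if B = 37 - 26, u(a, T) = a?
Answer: 165/7 ≈ 23.571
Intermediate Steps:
B = 11
(B*30)*(u(-5, -1*7)/(-70)) = (11*30)*(-5/(-70)) = 330*(-5*(-1/70)) = 330*(1/14) = 165/7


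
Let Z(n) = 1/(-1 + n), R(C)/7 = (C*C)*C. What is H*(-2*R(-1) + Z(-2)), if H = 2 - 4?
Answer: -82/3 ≈ -27.333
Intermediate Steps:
R(C) = 7*C**3 (R(C) = 7*((C*C)*C) = 7*(C**2*C) = 7*C**3)
H = -2
H*(-2*R(-1) + Z(-2)) = -2*(-14*(-1)**3 + 1/(-1 - 2)) = -2*(-14*(-1) + 1/(-3)) = -2*(-2*(-7) - 1/3) = -2*(14 - 1/3) = -2*41/3 = -82/3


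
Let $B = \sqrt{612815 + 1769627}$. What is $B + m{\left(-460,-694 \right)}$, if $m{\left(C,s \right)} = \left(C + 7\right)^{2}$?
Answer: $205209 + \sqrt{2382442} \approx 2.0675 \cdot 10^{5}$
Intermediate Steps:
$m{\left(C,s \right)} = \left(7 + C\right)^{2}$
$B = \sqrt{2382442} \approx 1543.5$
$B + m{\left(-460,-694 \right)} = \sqrt{2382442} + \left(7 - 460\right)^{2} = \sqrt{2382442} + \left(-453\right)^{2} = \sqrt{2382442} + 205209 = 205209 + \sqrt{2382442}$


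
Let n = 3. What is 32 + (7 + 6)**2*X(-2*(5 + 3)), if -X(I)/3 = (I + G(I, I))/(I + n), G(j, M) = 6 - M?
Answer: 266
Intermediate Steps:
X(I) = -18/(3 + I) (X(I) = -3*(I + (6 - I))/(I + 3) = -18/(3 + I))
32 + (7 + 6)**2*X(-2*(5 + 3)) = 32 + (7 + 6)**2*(-18/(3 - 2*(5 + 3))) = 32 + 13**2*(-18/(3 - 2*8)) = 32 + 169*(-18/(3 - 16)) = 32 + 169*(-18/(-13)) = 32 + 169*(-18*(-1/13)) = 32 + 169*(18/13) = 32 + 234 = 266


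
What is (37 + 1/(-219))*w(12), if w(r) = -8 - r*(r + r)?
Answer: -2398192/219 ≈ -10951.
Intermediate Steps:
w(r) = -8 - 2*r² (w(r) = -8 - r*2*r = -8 - 2*r²)
(37 + 1/(-219))*w(12) = (37 + 1/(-219))*(-8 - 2*12²) = (37 - 1/219)*(-8 - 2*144) = 8102*(-8 - 288)/219 = (8102/219)*(-296) = -2398192/219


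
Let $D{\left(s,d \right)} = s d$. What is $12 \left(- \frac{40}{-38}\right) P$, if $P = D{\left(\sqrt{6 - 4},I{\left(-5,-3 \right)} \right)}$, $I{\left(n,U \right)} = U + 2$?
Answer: $- \frac{240 \sqrt{2}}{19} \approx -17.864$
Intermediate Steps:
$I{\left(n,U \right)} = 2 + U$
$D{\left(s,d \right)} = d s$
$P = - \sqrt{2}$ ($P = \left(2 - 3\right) \sqrt{6 - 4} = - \sqrt{2} \approx -1.4142$)
$12 \left(- \frac{40}{-38}\right) P = 12 \left(- \frac{40}{-38}\right) \left(- \sqrt{2}\right) = 12 \left(\left(-40\right) \left(- \frac{1}{38}\right)\right) \left(- \sqrt{2}\right) = 12 \cdot \frac{20}{19} \left(- \sqrt{2}\right) = \frac{240 \left(- \sqrt{2}\right)}{19} = - \frac{240 \sqrt{2}}{19}$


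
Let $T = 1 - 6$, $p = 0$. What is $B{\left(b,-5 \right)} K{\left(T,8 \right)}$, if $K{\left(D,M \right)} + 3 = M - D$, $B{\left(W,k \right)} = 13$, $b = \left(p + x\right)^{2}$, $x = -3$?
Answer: $130$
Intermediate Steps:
$b = 9$ ($b = \left(0 - 3\right)^{2} = \left(-3\right)^{2} = 9$)
$T = -5$ ($T = 1 - 6 = -5$)
$K{\left(D,M \right)} = -3 + M - D$ ($K{\left(D,M \right)} = -3 - \left(D - M\right) = -3 + M - D$)
$B{\left(b,-5 \right)} K{\left(T,8 \right)} = 13 \left(-3 + 8 - -5\right) = 13 \left(-3 + 8 + 5\right) = 13 \cdot 10 = 130$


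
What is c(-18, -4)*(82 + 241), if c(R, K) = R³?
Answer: -1883736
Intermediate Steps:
c(-18, -4)*(82 + 241) = (-18)³*(82 + 241) = -5832*323 = -1883736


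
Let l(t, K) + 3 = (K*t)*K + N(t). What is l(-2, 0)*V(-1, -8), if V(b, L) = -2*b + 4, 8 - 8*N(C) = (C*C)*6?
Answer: -30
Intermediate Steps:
N(C) = 1 - 3*C²/4 (N(C) = 1 - C*C*6/8 = 1 - C²*6/8 = 1 - 3*C²/4)
V(b, L) = 4 - 2*b
l(t, K) = -2 - 3*t²/4 + t*K² (l(t, K) = -3 + ((K*t)*K + (1 - 3*t²/4)) = -3 + (t*K² + (1 - 3*t²/4)) = -3 + (1 - 3*t²/4 + t*K²) = -2 - 3*t²/4 + t*K²)
l(-2, 0)*V(-1, -8) = (-2 - ¾*(-2)² - 2*0²)*(4 - 2*(-1)) = (-2 - ¾*4 - 2*0)*(4 + 2) = (-2 - 3 + 0)*6 = -5*6 = -30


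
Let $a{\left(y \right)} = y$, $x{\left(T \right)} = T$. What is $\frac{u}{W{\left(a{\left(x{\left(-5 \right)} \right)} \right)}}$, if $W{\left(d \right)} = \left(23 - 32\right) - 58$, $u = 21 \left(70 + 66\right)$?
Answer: $- \frac{2856}{67} \approx -42.627$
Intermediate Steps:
$u = 2856$ ($u = 21 \cdot 136 = 2856$)
$W{\left(d \right)} = -67$ ($W{\left(d \right)} = -9 - 58 = -67$)
$\frac{u}{W{\left(a{\left(x{\left(-5 \right)} \right)} \right)}} = \frac{2856}{-67} = 2856 \left(- \frac{1}{67}\right) = - \frac{2856}{67}$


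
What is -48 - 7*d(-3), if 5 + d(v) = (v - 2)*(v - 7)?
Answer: -363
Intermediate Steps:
d(v) = -5 + (-7 + v)*(-2 + v) (d(v) = -5 + (v - 2)*(v - 7) = -5 + (-2 + v)*(-7 + v) = -5 + (-7 + v)*(-2 + v))
-48 - 7*d(-3) = -48 - 7*(9 + (-3)**2 - 9*(-3)) = -48 - 7*(9 + 9 + 27) = -48 - 7*45 = -48 - 315 = -363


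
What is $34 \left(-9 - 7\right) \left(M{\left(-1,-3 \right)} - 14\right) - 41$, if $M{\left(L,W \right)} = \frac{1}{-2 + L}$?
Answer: $\frac{23269}{3} \approx 7756.3$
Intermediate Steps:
$34 \left(-9 - 7\right) \left(M{\left(-1,-3 \right)} - 14\right) - 41 = 34 \left(-9 - 7\right) \left(\frac{1}{-2 - 1} - 14\right) - 41 = 34 \left(- 16 \left(\frac{1}{-3} - 14\right)\right) - 41 = 34 \left(- 16 \left(- \frac{1}{3} - 14\right)\right) - 41 = 34 \left(\left(-16\right) \left(- \frac{43}{3}\right)\right) - 41 = 34 \cdot \frac{688}{3} - 41 = \frac{23392}{3} - 41 = \frac{23269}{3}$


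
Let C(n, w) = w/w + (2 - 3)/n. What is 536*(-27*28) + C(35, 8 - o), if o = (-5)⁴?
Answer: -14182526/35 ≈ -4.0522e+5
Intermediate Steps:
o = 625
C(n, w) = 1 - 1/n
536*(-27*28) + C(35, 8 - o) = 536*(-27*28) + (-1 + 35)/35 = 536*(-756) + (1/35)*34 = -405216 + 34/35 = -14182526/35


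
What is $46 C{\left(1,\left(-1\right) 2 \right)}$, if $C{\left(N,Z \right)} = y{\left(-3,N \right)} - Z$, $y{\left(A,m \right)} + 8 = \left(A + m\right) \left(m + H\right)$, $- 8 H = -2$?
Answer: $-391$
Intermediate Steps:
$H = \frac{1}{4}$ ($H = \left(- \frac{1}{8}\right) \left(-2\right) = \frac{1}{4} \approx 0.25$)
$y{\left(A,m \right)} = -8 + \left(\frac{1}{4} + m\right) \left(A + m\right)$ ($y{\left(A,m \right)} = -8 + \left(A + m\right) \left(m + \frac{1}{4}\right) = -8 + \left(A + m\right) \left(\frac{1}{4} + m\right) = -8 + \left(\frac{1}{4} + m\right) \left(A + m\right)$)
$C{\left(N,Z \right)} = - \frac{35}{4} + N^{2} - Z - \frac{11 N}{4}$ ($C{\left(N,Z \right)} = \left(-8 + N^{2} + \frac{1}{4} \left(-3\right) + \frac{N}{4} - 3 N\right) - Z = \left(-8 + N^{2} - \frac{3}{4} + \frac{N}{4} - 3 N\right) - Z = \left(- \frac{35}{4} + N^{2} - \frac{11 N}{4}\right) - Z = - \frac{35}{4} + N^{2} - Z - \frac{11 N}{4}$)
$46 C{\left(1,\left(-1\right) 2 \right)} = 46 \left(- \frac{35}{4} + 1^{2} - \left(-1\right) 2 - \frac{11}{4}\right) = 46 \left(- \frac{35}{4} + 1 - -2 - \frac{11}{4}\right) = 46 \left(- \frac{35}{4} + 1 + 2 - \frac{11}{4}\right) = 46 \left(- \frac{17}{2}\right) = -391$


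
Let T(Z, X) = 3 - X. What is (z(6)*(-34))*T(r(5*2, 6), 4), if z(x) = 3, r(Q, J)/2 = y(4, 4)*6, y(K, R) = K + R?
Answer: 102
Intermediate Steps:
r(Q, J) = 96 (r(Q, J) = 2*((4 + 4)*6) = 2*(8*6) = 2*48 = 96)
(z(6)*(-34))*T(r(5*2, 6), 4) = (3*(-34))*(3 - 1*4) = -102*(3 - 4) = -102*(-1) = 102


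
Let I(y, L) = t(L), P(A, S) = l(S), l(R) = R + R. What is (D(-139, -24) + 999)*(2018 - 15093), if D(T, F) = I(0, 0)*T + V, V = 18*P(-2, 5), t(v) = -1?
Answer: -17232850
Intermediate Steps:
l(R) = 2*R
P(A, S) = 2*S
V = 180 (V = 18*(2*5) = 18*10 = 180)
I(y, L) = -1
D(T, F) = 180 - T (D(T, F) = -T + 180 = 180 - T)
(D(-139, -24) + 999)*(2018 - 15093) = ((180 - 1*(-139)) + 999)*(2018 - 15093) = ((180 + 139) + 999)*(-13075) = (319 + 999)*(-13075) = 1318*(-13075) = -17232850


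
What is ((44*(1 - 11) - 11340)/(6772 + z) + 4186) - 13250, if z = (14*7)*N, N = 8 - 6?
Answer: -15792433/1742 ≈ -9065.7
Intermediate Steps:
N = 2
z = 196 (z = (14*7)*2 = 98*2 = 196)
((44*(1 - 11) - 11340)/(6772 + z) + 4186) - 13250 = ((44*(1 - 11) - 11340)/(6772 + 196) + 4186) - 13250 = ((44*(-10) - 11340)/6968 + 4186) - 13250 = ((-440 - 11340)*(1/6968) + 4186) - 13250 = (-11780*1/6968 + 4186) - 13250 = (-2945/1742 + 4186) - 13250 = 7289067/1742 - 13250 = -15792433/1742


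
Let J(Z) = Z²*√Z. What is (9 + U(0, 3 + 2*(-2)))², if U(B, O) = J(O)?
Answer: (9 + I)² ≈ 80.0 + 18.0*I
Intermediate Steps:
J(Z) = Z^(5/2)
U(B, O) = O^(5/2)
(9 + U(0, 3 + 2*(-2)))² = (9 + (3 + 2*(-2))^(5/2))² = (9 + (3 - 4)^(5/2))² = (9 + (-1)^(5/2))² = (9 + I)²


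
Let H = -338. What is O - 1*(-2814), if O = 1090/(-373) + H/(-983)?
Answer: 1030833030/366659 ≈ 2811.4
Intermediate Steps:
O = -945396/366659 (O = 1090/(-373) - 338/(-983) = 1090*(-1/373) - 338*(-1/983) = -1090/373 + 338/983 = -945396/366659 ≈ -2.5784)
O - 1*(-2814) = -945396/366659 - 1*(-2814) = -945396/366659 + 2814 = 1030833030/366659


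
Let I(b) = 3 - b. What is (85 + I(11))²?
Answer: 5929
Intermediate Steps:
(85 + I(11))² = (85 + (3 - 1*11))² = (85 + (3 - 11))² = (85 - 8)² = 77² = 5929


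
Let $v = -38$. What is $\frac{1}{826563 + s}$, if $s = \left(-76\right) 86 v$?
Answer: $\frac{1}{1074931} \approx 9.3029 \cdot 10^{-7}$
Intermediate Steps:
$s = 248368$ ($s = \left(-76\right) 86 \left(-38\right) = \left(-6536\right) \left(-38\right) = 248368$)
$\frac{1}{826563 + s} = \frac{1}{826563 + 248368} = \frac{1}{1074931}$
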